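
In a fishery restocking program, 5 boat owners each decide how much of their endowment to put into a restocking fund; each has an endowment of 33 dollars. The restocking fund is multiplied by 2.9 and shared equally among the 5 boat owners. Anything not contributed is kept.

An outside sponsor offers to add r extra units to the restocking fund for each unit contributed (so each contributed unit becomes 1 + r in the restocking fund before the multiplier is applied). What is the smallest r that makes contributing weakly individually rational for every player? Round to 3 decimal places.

0.724

With matching at rate r, one contributed unit becomes (1 + r) in the restocking fund and returns 2.9 × (1 + r) / 5 to the contributor.
Setting this equal to 1: 1 + r = 5/2.9 = 1.7241.
So the minimum matching rate is r = 1.7241 − 1 = 0.724.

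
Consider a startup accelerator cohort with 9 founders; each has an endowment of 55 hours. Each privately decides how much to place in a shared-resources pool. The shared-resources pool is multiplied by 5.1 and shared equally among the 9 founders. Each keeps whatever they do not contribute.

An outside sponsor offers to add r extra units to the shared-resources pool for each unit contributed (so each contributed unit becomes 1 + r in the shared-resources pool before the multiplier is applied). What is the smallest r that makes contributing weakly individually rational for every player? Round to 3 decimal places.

0.765

With matching at rate r, one contributed unit becomes (1 + r) in the shared-resources pool and returns 5.1 × (1 + r) / 9 to the contributor.
Setting this equal to 1: 1 + r = 9/5.1 = 1.7647.
So the minimum matching rate is r = 1.7647 − 1 = 0.765.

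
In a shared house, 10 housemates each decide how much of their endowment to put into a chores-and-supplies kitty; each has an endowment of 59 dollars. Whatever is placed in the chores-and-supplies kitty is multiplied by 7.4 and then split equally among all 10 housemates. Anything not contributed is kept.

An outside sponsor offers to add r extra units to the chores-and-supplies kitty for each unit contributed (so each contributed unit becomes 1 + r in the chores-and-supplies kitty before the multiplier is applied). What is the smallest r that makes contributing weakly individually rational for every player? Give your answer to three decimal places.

With matching at rate r, one contributed unit becomes (1 + r) in the chores-and-supplies kitty and returns 7.4 × (1 + r) / 10 to the contributor.
Setting this equal to 1: 1 + r = 10/7.4 = 1.3514.
So the minimum matching rate is r = 1.3514 − 1 = 0.351.

0.351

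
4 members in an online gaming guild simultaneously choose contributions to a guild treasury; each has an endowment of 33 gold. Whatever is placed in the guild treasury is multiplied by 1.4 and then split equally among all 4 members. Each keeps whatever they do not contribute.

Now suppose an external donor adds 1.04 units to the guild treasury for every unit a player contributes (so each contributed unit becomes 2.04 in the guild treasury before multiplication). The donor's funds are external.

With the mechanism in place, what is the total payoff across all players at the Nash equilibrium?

132.00 gold

Even with the mechanism, each unit contributed returns only 1.4 × 2.04 / 4 = 0.7140 per unit of net cost, so contributing nothing is still dominant.
At the Nash equilibrium no one contributes; group total payoff = 4 × 33 = 132.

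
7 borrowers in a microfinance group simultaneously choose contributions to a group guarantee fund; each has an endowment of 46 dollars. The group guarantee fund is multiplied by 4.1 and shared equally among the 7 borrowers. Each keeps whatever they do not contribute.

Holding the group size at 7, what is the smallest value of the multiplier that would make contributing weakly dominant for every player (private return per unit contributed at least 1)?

A contributed unit returns (multiplier)/7 to its contributor.
This reaches 1 exactly when the multiplier is 7.

7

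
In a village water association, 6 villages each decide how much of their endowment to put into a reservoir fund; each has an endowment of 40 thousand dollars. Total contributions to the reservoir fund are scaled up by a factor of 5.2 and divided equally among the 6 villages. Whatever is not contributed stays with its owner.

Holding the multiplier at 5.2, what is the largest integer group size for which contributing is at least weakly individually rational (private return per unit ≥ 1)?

5

Private return per unit is 5.2/(group size), which is ≥ 1 whenever the group size is ≤ 5.2.
The largest such integer is 5.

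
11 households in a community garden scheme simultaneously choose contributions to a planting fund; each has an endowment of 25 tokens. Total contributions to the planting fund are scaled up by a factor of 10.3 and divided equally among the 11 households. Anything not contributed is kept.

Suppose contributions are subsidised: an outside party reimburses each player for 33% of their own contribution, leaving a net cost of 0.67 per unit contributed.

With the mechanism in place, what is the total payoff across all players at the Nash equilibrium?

2923.25 tokens

The effective private return per unit is now (10.3/11) / 0.67 = 1.3976 > 1, so every player's dominant strategy flips to full contribution.
At the Nash equilibrium everyone contributes 25. Group total payoff = 11 × (25 × 0.33 + 10.3 × 25) = 2923.25.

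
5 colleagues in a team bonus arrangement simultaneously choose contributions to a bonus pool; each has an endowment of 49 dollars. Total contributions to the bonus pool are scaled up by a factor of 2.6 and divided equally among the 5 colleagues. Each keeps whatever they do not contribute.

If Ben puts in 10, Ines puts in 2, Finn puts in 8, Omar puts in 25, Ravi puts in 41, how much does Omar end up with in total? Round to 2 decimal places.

Total contributed: 10 + 2 + 8 + 25 + 41 = 86.
Each receives 2.6 × 86 / 5 = 44.72 from the bonus pool.
Omar keeps 49 − 25 = 24, so Omar's payoff is 24 + 44.72 = 68.72.

68.72 dollars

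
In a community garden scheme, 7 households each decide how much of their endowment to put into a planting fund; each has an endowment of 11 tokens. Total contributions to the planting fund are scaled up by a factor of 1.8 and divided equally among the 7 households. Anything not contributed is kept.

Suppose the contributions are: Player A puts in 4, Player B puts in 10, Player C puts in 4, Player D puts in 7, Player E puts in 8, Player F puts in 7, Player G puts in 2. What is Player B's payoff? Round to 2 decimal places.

Total contributed: 4 + 10 + 4 + 7 + 8 + 7 + 2 = 42.
Each receives 1.8 × 42 / 7 = 10.80 from the planting fund.
Player B keeps 11 − 10 = 1, so Player B's payoff is 1 + 10.80 = 11.80.

11.80 tokens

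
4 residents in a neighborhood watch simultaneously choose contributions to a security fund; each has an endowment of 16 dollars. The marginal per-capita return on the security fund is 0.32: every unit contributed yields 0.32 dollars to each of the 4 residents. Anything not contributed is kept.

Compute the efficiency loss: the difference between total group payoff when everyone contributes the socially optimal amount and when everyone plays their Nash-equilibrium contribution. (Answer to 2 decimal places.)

17.92 dollars

The private return per contributed unit is 0.32 < 1, so contributing 0 is dominant for every player. At the Nash equilibrium everyone keeps their 16, and the group total is 4 × 16 = 64.
Each contributed unit returns 1.280 to the group as a whole (0.32 to each of 4 players), which exceeds 1, so the social optimum is full contribution: group total = 1.280 × 64 = 81.92.
Efficiency loss = 81.92 − 64 = 17.92.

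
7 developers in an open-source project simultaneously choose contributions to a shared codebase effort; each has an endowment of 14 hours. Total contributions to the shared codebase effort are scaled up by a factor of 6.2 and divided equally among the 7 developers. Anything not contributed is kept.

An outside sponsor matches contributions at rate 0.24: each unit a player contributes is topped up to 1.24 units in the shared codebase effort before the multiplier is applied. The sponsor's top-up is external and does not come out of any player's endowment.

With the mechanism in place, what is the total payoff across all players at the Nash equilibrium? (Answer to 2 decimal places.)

753.42 hours

Under the mechanism each unit contributed yields 6.2 × 1.24 / 7 = 1.0983 back to its contributor per unit of net cost, which exceeds 1, making full contribution the dominant choice for everyone.
So the Nash equilibrium is full contribution by all 7; the group earns 6.2 × 1.24 × 98 = 753.42.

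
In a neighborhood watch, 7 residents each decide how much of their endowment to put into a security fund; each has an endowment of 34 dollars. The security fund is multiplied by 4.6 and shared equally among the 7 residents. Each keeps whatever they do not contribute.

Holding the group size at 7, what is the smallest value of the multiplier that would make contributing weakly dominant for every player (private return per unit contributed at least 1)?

A contributed unit returns (multiplier)/7 to its contributor.
This reaches 1 exactly when the multiplier is 7.

7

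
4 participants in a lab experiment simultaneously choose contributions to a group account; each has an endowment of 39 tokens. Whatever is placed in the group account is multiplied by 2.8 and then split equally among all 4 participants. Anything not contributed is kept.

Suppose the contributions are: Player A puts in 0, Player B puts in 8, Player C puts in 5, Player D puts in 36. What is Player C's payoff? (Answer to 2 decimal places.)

Total contributed: 0 + 8 + 5 + 36 = 49.
Each receives 2.8 × 49 / 4 = 34.30 from the group account.
Player C keeps 39 − 5 = 34, so Player C's payoff is 34 + 34.30 = 68.30.

68.30 tokens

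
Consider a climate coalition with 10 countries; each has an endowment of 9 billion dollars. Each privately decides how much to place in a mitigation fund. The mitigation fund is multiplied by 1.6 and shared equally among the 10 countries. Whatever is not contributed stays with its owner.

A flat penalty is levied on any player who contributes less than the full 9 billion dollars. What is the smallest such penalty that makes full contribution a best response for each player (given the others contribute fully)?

Given the others contribute fully, the best deviation is to contribute 0 (any partial contribution still incurs the fine and gives up units whose private return 0.1600 is below 1).
Deviating from 9 to 0 saves 9 billion dollars but forfeits the deviator's share of the drop in the mitigation fund: 1.6/10 × 9 = 1.44.
So the deviation gain is 9 − 1.44 = 7.56, and the fine must be at least 7.56 billion dollars to wipe it out.

7.56 billion dollars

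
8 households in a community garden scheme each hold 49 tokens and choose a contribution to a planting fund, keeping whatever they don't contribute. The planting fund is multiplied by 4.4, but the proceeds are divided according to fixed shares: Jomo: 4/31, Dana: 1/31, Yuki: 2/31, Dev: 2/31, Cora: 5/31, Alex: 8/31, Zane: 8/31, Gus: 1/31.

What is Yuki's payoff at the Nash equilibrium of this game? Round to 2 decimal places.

76.82 tokens

Player j's private return per contributed unit is 4.4 × (j's share). Contributing is weakly dominant for j when that share is at least 1/4.4 = 0.2273, and contributing 0 is dominant otherwise.
Alex and Zane clear that bar, contributing 49 each; the remaining 6 contribute 0. Total contributed: 98.
Yuki keeps 49 and receives 4.4 × 98 × 2/31 = 27.82 from the planting fund, for a payoff of 76.82.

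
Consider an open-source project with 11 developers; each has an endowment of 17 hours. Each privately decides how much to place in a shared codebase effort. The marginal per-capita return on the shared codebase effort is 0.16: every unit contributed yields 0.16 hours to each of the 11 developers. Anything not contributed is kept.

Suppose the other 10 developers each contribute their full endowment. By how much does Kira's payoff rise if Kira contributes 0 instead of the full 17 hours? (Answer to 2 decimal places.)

Switching from a contribution of 17 to 0 lets Kira keep an extra 17 hours, but lowers the shared codebase effort by 17, which costs Kira their own share of that drop: 0.16 × 17 = 2.72.
Net gain = 17 − 2.72 = 14.28. The private return per contributed unit (0.16) is below 1, so free-riding is indeed the best response regardless of what the others do.

14.28 hours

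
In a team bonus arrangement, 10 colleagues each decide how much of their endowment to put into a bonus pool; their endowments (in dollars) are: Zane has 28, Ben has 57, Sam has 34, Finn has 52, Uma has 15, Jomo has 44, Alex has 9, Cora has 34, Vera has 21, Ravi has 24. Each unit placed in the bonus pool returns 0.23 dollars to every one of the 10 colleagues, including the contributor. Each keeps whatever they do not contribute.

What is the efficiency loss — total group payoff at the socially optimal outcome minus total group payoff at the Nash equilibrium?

The private return per contributed unit is 0.23 < 1 for everyone, so the Nash equilibrium is zero contribution and the group total is Σ E_j = 28 + 57 + 34 + 52 + 15 + 44 + 9 + 34 + 21 + 24 = 318.
Each contributed unit returns 2.300 to the group, so the social optimum is full contribution by everyone: group total = 2.300 × 318 = 731.40.
Efficiency loss = (2.300 − 1) × 318 = 413.40.

413.40 dollars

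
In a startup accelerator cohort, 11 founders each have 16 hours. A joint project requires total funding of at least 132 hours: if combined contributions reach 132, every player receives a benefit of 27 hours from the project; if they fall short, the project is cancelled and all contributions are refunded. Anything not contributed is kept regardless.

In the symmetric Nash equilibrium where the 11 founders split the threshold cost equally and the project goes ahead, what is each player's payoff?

Equal share of the threshold: 132/11 = 12.
At this profile no one gains by cutting their contribution: any cut drops the total below 132, the project is cancelled, contributions are refunded, and the deviator ends with 16, which is less than 16 − 12 + 27 = 31. Contributing more than 12 just wastes the excess. So contributing exactly 12 is a best response.
Each player's payoff: 16 − 12 + 27 = 31.

31 hours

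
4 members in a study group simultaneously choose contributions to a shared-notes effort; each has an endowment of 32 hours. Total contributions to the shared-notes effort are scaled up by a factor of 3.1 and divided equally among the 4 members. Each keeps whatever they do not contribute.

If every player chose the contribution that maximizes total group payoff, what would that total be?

396.80 hours

Each contributed unit returns 3.100 to the group as a whole (0.7750 to each of 4 players), which exceeds 1, so the social optimum is full contribution: group total = 3.100 × 128 = 396.80.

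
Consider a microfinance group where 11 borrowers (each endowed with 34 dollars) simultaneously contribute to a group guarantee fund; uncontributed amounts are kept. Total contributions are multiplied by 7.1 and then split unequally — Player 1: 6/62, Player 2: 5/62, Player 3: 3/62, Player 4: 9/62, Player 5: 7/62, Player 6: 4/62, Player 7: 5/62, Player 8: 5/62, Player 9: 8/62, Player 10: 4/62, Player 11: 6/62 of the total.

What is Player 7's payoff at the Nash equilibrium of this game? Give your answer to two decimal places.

Player j's private return per contributed unit is 7.1 × (j's share). Contributing is weakly dominant for j when that share is at least 1/7.1 = 0.1408, and contributing 0 is dominant otherwise.
The only share above 0.1408 is Player 4's 9/62, contributing 34; the remaining 10 contribute 0. Total contributed: 34.
Player 7 keeps 34 and receives 7.1 × 34 × 5/62 = 19.47 from the group guarantee fund, for a payoff of 53.47.

53.47 dollars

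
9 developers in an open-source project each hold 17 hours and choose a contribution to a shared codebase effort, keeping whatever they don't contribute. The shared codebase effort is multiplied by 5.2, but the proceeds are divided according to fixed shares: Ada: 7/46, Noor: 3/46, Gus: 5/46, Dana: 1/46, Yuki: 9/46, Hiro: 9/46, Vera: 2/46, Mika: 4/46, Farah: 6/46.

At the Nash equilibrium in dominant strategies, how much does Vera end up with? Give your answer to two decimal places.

A player with share s gets back 5.2·s per unit contributed, so full contribution is dominant for anyone with s > 1/5.2 = 0.1923 and zero contribution is dominant for anyone below.
Yuki and Hiro clear that bar, contributing 17 each; the remaining 7 contribute 0. Total contributed: 34.
Vera keeps 17 and receives 5.2 × 34 × 2/46 = 7.69 from the shared codebase effort, for a payoff of 24.69.

24.69 hours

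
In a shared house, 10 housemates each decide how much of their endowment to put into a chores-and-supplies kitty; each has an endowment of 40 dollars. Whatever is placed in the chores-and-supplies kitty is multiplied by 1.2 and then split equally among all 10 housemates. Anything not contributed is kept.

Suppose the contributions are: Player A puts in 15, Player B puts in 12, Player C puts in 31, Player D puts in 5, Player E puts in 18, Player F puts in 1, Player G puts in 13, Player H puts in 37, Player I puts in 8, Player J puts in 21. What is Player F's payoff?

58.32 dollars

Total contributed: 15 + 12 + 31 + 5 + 18 + 1 + 13 + 37 + 8 + 21 = 161.
Each receives 1.2 × 161 / 10 = 19.32 from the chores-and-supplies kitty.
Player F keeps 40 − 1 = 39, so Player F's payoff is 39 + 19.32 = 58.32.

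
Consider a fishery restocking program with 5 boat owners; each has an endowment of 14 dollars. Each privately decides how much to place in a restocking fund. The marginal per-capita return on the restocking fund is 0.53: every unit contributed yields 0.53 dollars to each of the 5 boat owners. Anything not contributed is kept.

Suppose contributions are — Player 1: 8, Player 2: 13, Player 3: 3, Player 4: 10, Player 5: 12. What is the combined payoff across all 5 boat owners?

145.90 dollars

Total contributed: 8 + 13 + 3 + 10 + 12 = 46; total kept: 5 × 14 − 46 = 24.
The restocking fund pays out 0.53 × 5 × 46 = 121.90 in aggregate.
Group total = 24 + 121.90 = 145.90.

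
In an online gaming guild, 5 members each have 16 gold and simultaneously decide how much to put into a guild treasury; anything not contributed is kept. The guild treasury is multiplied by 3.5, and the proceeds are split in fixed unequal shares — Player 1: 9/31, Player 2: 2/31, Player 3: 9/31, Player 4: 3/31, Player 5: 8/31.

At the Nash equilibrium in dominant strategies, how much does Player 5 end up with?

Each unit j contributes comes back to j as 3.5 × (j's share), so j prefers to contribute only if that share exceeds 1/3.5 = 0.2857; otherwise keeping the unit dominates.
The shares above 0.2857 belong to Player 1 and Player 3, contributing 16 each; the remaining 3 contribute 0. Total contributed: 32.
Player 5 keeps 16 and receives 3.5 × 32 × 8/31 = 28.90 from the guild treasury, for a payoff of 44.90.

44.90 gold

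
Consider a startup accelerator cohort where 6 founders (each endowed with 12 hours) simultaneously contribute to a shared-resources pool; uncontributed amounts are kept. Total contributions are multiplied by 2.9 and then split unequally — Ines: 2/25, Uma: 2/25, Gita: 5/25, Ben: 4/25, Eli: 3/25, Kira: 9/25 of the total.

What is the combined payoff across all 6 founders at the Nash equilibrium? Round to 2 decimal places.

94.80 hours

A player with share s gets back 2.9·s per unit contributed, so full contribution is dominant for anyone with s > 1/2.9 = 0.3448 and zero contribution is dominant for anyone below.
Kira alone (share 9/25) is above the threshold, contributing 12; the remaining 5 contribute 0. Total contributed: 12.
The shared-resources pool pays out 2.9 × 12 = 34.80 in total (split across the unequal shares, but the aggregate is all that matters for the group sum).
The 5 free-riders keep 12 each, adding 60. Group total = 60 + 34.80 = 94.80.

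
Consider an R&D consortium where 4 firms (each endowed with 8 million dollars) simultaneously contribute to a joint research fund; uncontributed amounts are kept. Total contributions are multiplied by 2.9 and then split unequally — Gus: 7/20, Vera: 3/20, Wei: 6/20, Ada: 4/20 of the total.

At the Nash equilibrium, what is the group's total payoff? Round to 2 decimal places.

47.20 million dollars

For player j, contributing a unit is worthwhile iff 2.9 × (j's share) ≥ 1, i.e. iff j's share is at least 0.3448.
The only share above 0.3448 is Gus's 7/20, contributing 8; the remaining 3 contribute 0. Total contributed: 8.
The joint research fund pays out 2.9 × 8 = 23.20 in total (split across the unequal shares, but the aggregate is all that matters for the group sum).
The 3 free-riders keep 8 each, adding 24. Group total = 24 + 23.20 = 47.20.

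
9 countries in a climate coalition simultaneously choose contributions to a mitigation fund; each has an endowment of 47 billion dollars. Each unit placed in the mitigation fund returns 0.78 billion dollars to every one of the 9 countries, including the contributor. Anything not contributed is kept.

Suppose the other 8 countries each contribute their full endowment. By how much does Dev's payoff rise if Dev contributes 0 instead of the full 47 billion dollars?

10.34 billion dollars

Switching from a contribution of 47 to 0 lets Dev keep an extra 47 billion dollars, but lowers the mitigation fund by 47, which costs Dev their own share of that drop: 0.78 × 47 = 36.66.
Net gain = 47 − 36.66 = 10.34. The private return per contributed unit (0.78) is below 1, so free-riding is indeed the best response regardless of what the others do.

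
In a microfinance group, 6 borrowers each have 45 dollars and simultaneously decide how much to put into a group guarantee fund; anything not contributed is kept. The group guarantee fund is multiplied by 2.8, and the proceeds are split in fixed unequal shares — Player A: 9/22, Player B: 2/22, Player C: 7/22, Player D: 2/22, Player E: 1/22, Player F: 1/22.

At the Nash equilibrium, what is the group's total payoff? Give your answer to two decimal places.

Player j's private return per contributed unit is 2.8 × (j's share). Contributing is weakly dominant for j when that share is at least 1/2.8 = 0.3571, and contributing 0 is dominant otherwise.
The only share above 0.3571 is Player A's 9/22, contributing 45; the remaining 5 contribute 0. Total contributed: 45.
The group guarantee fund pays out 2.8 × 45 = 126.00 in total (split across the unequal shares, but the aggregate is all that matters for the group sum).
The 5 free-riders keep 45 each, adding 225. Group total = 225 + 126.00 = 351.00.

351.00 dollars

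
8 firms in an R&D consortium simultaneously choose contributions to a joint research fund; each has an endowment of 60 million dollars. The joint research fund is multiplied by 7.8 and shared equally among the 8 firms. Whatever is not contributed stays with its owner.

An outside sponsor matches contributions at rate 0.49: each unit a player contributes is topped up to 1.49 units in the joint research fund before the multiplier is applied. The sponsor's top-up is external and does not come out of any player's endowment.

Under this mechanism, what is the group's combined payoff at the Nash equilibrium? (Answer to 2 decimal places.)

Under the mechanism each unit contributed yields 7.8 × 1.49 / 8 = 1.4528 back to its contributor per unit of net cost, which exceeds 1, making full contribution the dominant choice for everyone.
At the Nash equilibrium everyone contributes 60. Group total payoff = 7.8 × 1.49 × 480 = 5578.56.

5578.56 million dollars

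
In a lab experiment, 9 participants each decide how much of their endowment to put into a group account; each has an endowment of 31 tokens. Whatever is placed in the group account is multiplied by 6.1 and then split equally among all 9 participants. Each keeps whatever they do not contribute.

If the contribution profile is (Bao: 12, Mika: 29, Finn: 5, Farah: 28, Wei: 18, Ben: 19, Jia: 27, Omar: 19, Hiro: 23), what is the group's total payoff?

Total contributed: 12 + 29 + 5 + 28 + 18 + 19 + 27 + 19 + 23 = 180; total kept: 9 × 31 − 180 = 99.
The group account pays out 6.1 × 180 = 1098.00 in aggregate.
Group total = 99 + 1098.00 = 1197.00.

1197.00 tokens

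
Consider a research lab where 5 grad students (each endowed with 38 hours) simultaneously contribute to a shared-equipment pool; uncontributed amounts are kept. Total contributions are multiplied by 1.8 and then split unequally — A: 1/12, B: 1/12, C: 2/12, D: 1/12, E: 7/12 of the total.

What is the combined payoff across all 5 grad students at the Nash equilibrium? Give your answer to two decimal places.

220.40 hours

A player with share s gets back 1.8·s per unit contributed, so full contribution is dominant for anyone with s > 1/1.8 = 0.5556 and zero contribution is dominant for anyone below.
Only E (7/12) clears that bar, contributing 38; the remaining 4 contribute 0. Total contributed: 38.
The shared-equipment pool pays out 1.8 × 38 = 68.40 in total (split across the unequal shares, but the aggregate is all that matters for the group sum).
The 4 free-riders keep 38 each, adding 152. Group total = 152 + 68.40 = 220.40.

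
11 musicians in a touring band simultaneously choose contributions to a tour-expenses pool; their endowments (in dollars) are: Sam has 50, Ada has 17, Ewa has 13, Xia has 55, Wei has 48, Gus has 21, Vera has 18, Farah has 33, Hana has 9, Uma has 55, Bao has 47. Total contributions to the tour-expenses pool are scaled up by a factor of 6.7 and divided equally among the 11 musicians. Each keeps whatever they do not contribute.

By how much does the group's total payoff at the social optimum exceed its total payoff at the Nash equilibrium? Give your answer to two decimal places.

The private return per contributed unit is 6.7/11 = 0.6091 < 1 for every player regardless of endowment, so the Nash equilibrium is zero contribution and the group total is Σ E_j = 50 + 17 + 13 + 55 + 48 + 21 + 18 + 33 + 9 + 55 + 47 = 366.
Each contributed unit returns 6.700 to the group, so the social optimum is full contribution by everyone: group total = 6.700 × 366 = 2452.20.
Efficiency loss = (6.700 − 1) × 366 = 2086.20.

2086.20 dollars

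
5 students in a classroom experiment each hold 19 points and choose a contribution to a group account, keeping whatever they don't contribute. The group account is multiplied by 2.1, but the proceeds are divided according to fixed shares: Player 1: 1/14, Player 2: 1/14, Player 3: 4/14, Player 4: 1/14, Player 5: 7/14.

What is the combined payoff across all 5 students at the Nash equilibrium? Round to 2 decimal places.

For player j, contributing a unit is worthwhile iff 2.1 × (j's share) ≥ 1, i.e. iff j's share is at least 0.4762.
Player 5 alone (share 7/14) is above the threshold, contributing 19; the remaining 4 contribute 0. Total contributed: 19.
The group account pays out 2.1 × 19 = 39.90 in total (split across the unequal shares, but the aggregate is all that matters for the group sum).
The 4 free-riders keep 19 each, adding 76. Group total = 76 + 39.90 = 115.90.

115.90 points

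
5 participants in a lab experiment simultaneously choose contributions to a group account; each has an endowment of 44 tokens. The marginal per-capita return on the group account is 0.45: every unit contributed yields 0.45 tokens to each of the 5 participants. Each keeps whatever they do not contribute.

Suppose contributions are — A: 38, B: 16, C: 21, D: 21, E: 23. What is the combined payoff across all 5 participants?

368.75 tokens

Total contributed: 38 + 16 + 21 + 21 + 23 = 119; total kept: 5 × 44 − 119 = 101.
The group account pays out 0.45 × 5 × 119 = 267.75 in aggregate.
Group total = 101 + 267.75 = 368.75.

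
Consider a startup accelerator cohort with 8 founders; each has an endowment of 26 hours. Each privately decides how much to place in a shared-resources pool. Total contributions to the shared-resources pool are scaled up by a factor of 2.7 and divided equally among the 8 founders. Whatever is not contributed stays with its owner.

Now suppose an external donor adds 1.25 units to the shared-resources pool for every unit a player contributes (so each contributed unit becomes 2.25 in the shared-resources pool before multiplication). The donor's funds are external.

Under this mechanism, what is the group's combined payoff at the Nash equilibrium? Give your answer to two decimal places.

208.00 hours

Even with the mechanism, each unit contributed returns only 2.7 × 2.25 / 8 = 0.7594 per unit of net cost, so contributing nothing is still dominant.
Everyone keeps their endowment and the group total is 8 × 26 = 208.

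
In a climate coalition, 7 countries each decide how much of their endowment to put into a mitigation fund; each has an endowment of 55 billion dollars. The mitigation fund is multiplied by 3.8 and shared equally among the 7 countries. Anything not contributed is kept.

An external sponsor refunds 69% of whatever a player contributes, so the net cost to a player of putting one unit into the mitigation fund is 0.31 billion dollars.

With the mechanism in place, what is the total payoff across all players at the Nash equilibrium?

Under the mechanism each unit contributed yields (3.8/7) / 0.31 = 1.7512 back to its contributor per unit of net cost, which exceeds 1, making full contribution the dominant choice for everyone.
At the Nash equilibrium everyone contributes 55. Group total payoff = 7 × (55 × 0.69 + 3.8 × 55) = 1728.65.

1728.65 billion dollars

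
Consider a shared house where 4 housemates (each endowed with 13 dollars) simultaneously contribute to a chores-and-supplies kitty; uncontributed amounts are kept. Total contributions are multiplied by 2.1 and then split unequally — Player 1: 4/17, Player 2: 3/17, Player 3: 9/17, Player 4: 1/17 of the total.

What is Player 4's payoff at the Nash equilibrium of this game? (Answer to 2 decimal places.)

14.61 dollars

A player with share s gets back 2.1·s per unit contributed, so full contribution is dominant for anyone with s > 1/2.1 = 0.4762 and zero contribution is dominant for anyone below.
Only Player 3 (9/17) clears that bar, contributing 13; the remaining 3 contribute 0. Total contributed: 13.
Player 4 keeps 13 and receives 2.1 × 13 × 1/17 = 1.61 from the chores-and-supplies kitty, for a payoff of 14.61.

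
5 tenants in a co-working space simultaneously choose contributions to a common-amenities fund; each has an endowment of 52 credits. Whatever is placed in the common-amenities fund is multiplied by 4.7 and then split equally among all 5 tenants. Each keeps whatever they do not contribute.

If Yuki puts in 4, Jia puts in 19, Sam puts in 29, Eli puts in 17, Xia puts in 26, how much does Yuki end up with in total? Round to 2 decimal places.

Total contributed: 4 + 19 + 29 + 17 + 26 = 95.
Each receives 4.7 × 95 / 5 = 89.30 from the common-amenities fund.
Yuki keeps 52 − 4 = 48, so Yuki's payoff is 48 + 89.30 = 137.30.

137.30 credits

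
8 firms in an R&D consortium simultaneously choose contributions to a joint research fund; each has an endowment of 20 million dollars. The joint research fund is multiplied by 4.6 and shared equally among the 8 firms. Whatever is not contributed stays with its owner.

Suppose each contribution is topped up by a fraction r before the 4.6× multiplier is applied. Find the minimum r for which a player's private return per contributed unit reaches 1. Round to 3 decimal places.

0.739

With matching at rate r, one contributed unit becomes (1 + r) in the joint research fund and returns 4.6 × (1 + r) / 8 to the contributor.
Setting this equal to 1: 1 + r = 8/4.6 = 1.7391.
So the minimum matching rate is r = 1.7391 − 1 = 0.739.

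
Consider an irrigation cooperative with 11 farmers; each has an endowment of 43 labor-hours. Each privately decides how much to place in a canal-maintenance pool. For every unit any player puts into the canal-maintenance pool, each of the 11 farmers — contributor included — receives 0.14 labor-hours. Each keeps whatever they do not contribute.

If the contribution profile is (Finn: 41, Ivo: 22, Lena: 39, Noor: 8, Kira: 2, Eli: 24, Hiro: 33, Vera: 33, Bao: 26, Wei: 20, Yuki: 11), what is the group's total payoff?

612.86 labor-hours

Total contributed: 41 + 22 + 39 + 8 + 2 + 24 + 33 + 33 + 26 + 20 + 11 = 259; total kept: 11 × 43 − 259 = 214.
The canal-maintenance pool pays out 0.14 × 11 × 259 = 398.86 in aggregate.
Group total = 214 + 398.86 = 612.86.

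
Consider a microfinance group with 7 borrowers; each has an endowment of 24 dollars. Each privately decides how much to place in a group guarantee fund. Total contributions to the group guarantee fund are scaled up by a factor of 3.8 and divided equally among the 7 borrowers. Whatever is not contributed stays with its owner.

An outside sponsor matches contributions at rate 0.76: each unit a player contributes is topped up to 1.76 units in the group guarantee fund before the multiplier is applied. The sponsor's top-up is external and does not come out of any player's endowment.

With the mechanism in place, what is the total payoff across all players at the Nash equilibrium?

Even with the mechanism, each unit contributed returns only 3.8 × 1.76 / 7 = 0.9554 per unit of net cost, so contributing nothing is still dominant.
At the Nash equilibrium no one contributes; group total payoff = 7 × 24 = 168.

168.00 dollars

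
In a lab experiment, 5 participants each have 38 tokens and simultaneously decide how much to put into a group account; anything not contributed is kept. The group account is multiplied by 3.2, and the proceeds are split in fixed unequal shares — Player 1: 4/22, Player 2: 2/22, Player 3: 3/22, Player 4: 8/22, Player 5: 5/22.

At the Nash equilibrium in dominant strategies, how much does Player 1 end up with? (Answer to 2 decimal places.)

60.11 tokens

For player j, contributing a unit is worthwhile iff 3.2 × (j's share) ≥ 1, i.e. iff j's share is at least 0.3125.
The only share above 0.3125 is Player 4's 8/22, contributing 38; the remaining 4 contribute 0. Total contributed: 38.
Player 1 keeps 38 and receives 3.2 × 38 × 4/22 = 22.11 from the group account, for a payoff of 60.11.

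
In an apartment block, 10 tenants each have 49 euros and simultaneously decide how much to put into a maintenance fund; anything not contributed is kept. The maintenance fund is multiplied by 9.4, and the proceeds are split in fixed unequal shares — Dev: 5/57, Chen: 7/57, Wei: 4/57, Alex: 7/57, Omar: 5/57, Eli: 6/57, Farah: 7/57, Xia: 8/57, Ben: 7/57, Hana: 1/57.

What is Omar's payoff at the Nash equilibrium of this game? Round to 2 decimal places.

251.02 euros

Each unit j contributes comes back to j as 9.4 × (j's share), so j prefers to contribute only if that share exceeds 1/9.4 = 0.1064; otherwise keeping the unit dominates.
Chen, Alex, Farah, Xia and Ben clear that bar, contributing 49 each; the remaining 5 contribute 0. Total contributed: 245.
Omar keeps 49 and receives 9.4 × 245 × 5/57 = 202.02 from the maintenance fund, for a payoff of 251.02.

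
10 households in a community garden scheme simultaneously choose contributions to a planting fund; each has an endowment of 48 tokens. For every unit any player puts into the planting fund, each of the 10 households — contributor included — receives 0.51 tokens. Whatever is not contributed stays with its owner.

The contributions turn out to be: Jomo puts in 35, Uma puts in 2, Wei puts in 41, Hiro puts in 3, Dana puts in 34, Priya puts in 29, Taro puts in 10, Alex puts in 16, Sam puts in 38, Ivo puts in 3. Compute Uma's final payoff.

Total contributed: 35 + 2 + 41 + 3 + 34 + 29 + 10 + 16 + 38 + 3 = 211.
Each receives 0.51 × 211 = 107.61 from the planting fund.
Uma keeps 48 − 2 = 46, so Uma's payoff is 46 + 107.61 = 153.61.

153.61 tokens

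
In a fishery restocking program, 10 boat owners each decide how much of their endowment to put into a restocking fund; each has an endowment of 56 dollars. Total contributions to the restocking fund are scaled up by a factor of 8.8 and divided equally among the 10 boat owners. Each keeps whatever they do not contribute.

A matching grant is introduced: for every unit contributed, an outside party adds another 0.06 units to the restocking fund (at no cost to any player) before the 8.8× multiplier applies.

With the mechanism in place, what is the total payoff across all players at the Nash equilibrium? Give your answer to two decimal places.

560.00 dollars

Even with the mechanism, each unit contributed returns only 8.8 × 1.06 / 10 = 0.9328 per unit of net cost, so contributing nothing is still dominant.
At the Nash equilibrium no one contributes; group total payoff = 10 × 56 = 560.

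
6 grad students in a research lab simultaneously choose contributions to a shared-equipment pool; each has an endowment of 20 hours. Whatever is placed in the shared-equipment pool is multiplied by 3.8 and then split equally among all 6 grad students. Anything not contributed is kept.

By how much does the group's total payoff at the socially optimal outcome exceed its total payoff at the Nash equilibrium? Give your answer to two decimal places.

336.00 hours

Each contributed unit returns 3.8/6 = 0.6333 to its contributor — below 1 — so contributing 0 is dominant for every player. At the Nash equilibrium everyone keeps their 20, and the group total is 6 × 20 = 120.
Each contributed unit returns 3.800 to the group as a whole (0.6333 to each of 6 players), which exceeds 1, so the social optimum is full contribution: group total = 3.800 × 120 = 456.00.
Efficiency loss = 456.00 − 120 = 336.00.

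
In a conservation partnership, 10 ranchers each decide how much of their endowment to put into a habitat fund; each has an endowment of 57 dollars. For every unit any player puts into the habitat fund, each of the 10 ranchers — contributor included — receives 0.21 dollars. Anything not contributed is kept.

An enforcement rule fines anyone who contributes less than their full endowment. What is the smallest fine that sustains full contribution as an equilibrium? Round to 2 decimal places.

45.03 dollars

Given the others contribute fully, the best deviation is to contribute 0 (any partial contribution still incurs the fine and gives up units whose private return 0.21 is below 1).
Deviating from 57 to 0 saves 57 dollars but forfeits the deviator's share of the drop in the habitat fund: 0.21 × 57 = 11.97.
So the deviation gain is 57 − 11.97 = 45.03, and the fine must be at least 45.03 dollars to wipe it out.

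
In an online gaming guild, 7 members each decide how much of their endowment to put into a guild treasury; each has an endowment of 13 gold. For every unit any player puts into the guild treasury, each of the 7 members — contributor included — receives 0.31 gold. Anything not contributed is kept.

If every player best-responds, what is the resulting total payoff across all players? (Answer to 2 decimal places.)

The private return per contributed unit is 0.31 < 1, so contributing 0 is dominant for every player. At the Nash equilibrium everyone keeps their 13, and the group total is 7 × 13 = 91.

91.00 gold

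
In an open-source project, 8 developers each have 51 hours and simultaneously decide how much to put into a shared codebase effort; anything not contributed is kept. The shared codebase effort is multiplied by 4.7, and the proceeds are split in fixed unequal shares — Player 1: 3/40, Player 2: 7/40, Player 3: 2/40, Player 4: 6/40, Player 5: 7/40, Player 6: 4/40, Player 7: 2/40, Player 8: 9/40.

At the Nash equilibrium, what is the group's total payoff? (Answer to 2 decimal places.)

596.70 hours

A player with share s gets back 4.7·s per unit contributed, so full contribution is dominant for anyone with s > 1/4.7 = 0.2128 and zero contribution is dominant for anyone below.
Only Player 8 (9/40) clears that bar, contributing 51; the remaining 7 contribute 0. Total contributed: 51.
The shared codebase effort pays out 4.7 × 51 = 239.70 in total (split across the unequal shares, but the aggregate is all that matters for the group sum).
The 7 free-riders keep 51 each, adding 357. Group total = 357 + 239.70 = 596.70.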